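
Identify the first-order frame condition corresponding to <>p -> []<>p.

the Euclidean property: forall x forall y forall z (Rxy & Rxz -> Ryz)

Suppose ◇p→□◇p is valid. Take Rxy, Rxz and set V(p)={y}. Then ◇p at x, so □◇p at x, so ◇p at z, so some w with Rzw has p; w=y, i.e. Rzy. By symmetry of the argument, Ryz.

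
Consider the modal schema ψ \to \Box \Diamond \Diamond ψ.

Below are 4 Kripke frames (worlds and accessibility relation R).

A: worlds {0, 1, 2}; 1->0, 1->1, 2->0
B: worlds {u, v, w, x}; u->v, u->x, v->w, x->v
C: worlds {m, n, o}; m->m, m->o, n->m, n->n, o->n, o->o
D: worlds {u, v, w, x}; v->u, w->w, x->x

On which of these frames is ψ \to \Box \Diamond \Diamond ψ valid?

Frame correspondent (Sahlqvist): \forall x \forall z (xRz \to \exists w (x = w \wedge z R^2 w)) — i.e. a generalized confluence (Geach) condition.
A: fails — 1R0 but no w with 1=w and 0R²w.
B: fails — uRv but no t with u=t and vR²t.
C: holds.
D: fails — vRu but no t with v=t and uR²t.
Valid on: C.

C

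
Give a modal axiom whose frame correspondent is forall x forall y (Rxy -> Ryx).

r → □◇r

The condition is symmetry. The B schema r → □◇r defines it.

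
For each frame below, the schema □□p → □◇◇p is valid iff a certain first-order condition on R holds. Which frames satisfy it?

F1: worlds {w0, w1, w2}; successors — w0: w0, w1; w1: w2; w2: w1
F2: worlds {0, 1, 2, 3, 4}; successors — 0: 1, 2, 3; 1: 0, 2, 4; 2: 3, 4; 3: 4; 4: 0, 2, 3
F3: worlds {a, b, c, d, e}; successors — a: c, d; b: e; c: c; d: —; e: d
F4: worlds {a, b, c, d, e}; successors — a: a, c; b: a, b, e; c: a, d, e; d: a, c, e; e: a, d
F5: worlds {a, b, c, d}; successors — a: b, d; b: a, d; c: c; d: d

F2, F4, F5

The schema corresponds to a generalized confluence (Geach) condition: ∀x ∀z (xRz → ∃w (xR²w ∧ zR²w)).
F1: fails — w1Rw2 but no w with w1R²w and w2R²w.
F2: satisfies the condition.
F3: fails — aRd but no w with aR²w and dR²w.
F4: satisfies the condition.
F5: satisfies the condition.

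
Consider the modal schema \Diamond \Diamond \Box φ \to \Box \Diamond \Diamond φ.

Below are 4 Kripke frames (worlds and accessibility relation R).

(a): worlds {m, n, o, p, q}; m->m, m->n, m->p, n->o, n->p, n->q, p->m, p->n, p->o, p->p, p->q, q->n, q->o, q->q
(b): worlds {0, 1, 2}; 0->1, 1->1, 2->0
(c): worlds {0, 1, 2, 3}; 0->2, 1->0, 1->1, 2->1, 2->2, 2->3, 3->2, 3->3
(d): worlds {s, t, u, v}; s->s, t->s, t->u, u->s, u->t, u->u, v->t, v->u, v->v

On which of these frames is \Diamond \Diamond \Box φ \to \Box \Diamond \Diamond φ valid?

(b), (c), (d)

This is the axiom for a generalized confluence (Geach) condition; its first-order frame correspondent is \forall x \forall y \forall z ((x R^2 y \wedge xRz) \to \exists w (yRw \wedge z R^2 w)).
(a): fails — mR²o, mRm but no w with oRw and mR²w.
(b): ✓.
(c): ✓.
(d): ✓.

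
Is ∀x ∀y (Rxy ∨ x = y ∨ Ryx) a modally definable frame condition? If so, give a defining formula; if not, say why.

No

Modal frame validity is preserved under disjoint unions.
Take 2 disjoint single-world reflexive frames: each is trivially connected, but their disjoint union has 2 worlds with no edge between distinct components, so it is not connected.
So the class is not modally definable.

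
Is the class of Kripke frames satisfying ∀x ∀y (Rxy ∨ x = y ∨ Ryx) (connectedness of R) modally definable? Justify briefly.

Not modally definable

If a class were modally definable it would be closed under disjoint unions (Goldblatt–Thomason).
Take 4 disjoint single-world reflexive frames: each is trivially connected, but their disjoint union has 4 worlds with no edge between distinct components, so it is not connected.
So no modal formula (or set of formulas) defines exactly the connected frames.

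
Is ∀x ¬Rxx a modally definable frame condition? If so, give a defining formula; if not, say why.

Not modally definable

Modal frame validity is preserved under surjective bounded morphisms.
The 5-cycle (worlds w0,w1,w2,w3,w4 with w0→w1→w2→w3→w4→w0) is irreflexive, and the map sending every world to a single reflexive point • is a surjective bounded morphism (forth: every edge maps to (•,•); back: every world has a successor). So any modal formula valid on the 5-cycle is also valid on the reflexive point, which is not irreflexive.
So the class is not modally definable.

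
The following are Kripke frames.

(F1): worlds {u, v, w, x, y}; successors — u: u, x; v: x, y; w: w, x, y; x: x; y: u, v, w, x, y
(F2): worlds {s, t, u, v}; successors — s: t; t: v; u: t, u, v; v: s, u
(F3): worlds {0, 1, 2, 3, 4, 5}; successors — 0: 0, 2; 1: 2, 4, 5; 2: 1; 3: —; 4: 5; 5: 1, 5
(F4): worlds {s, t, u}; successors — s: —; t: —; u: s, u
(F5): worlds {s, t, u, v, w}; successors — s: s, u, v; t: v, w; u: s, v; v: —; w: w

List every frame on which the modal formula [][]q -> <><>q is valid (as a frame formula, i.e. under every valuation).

This is the axiom for a generalized confluence (Geach) condition; its first-order frame correspondent is forall x exists w (x R^2 w & x R^2 w).
(F1): condition met.
(F2): condition met.
(F3): fails — at 3 but no w with 3R²w and 3R²w.
(F4): fails — at s but no w with sR²w and sR²w.
(F5): fails — at v but no w* with vR²w* and vR²w*.
Valid on: (F1), (F2).

(F1), (F2)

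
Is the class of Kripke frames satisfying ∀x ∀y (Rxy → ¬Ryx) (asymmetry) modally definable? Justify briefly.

Modal frame validity is preserved under surjective bounded morphisms.
The 4-cycle (worlds a,b,c,d with a→b→c→d→a) is asymmetric. Mapping every world to a single reflexive point • is a surjective bounded morphism, and the reflexive point is not asymmetric (R•• but asymmetry requires ¬R••).
So the class is not modally definable.

Not definable by any modal formula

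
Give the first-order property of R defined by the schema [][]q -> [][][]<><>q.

forall x forall z (x R^3 z -> exists w (x R^2 w & z R^2 w))

This is a Sahlqvist (Geach-type) schema ◇^0□^2q → □^3◇^2q.
First-order correspondent: forall x forall z (x R^3 z -> exists w (x R^2 w & z R^2 w)).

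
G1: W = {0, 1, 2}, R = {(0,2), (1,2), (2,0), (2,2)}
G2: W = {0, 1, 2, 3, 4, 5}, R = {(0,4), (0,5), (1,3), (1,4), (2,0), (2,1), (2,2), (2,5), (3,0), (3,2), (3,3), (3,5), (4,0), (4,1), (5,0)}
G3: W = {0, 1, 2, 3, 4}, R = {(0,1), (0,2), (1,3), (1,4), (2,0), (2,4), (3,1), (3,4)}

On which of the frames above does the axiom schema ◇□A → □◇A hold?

The schema corresponds to convergence: ∀x ∀y ∀z (Rxy ∧ Rxz → ∃w (Ryw ∧ Rzw)).
G1: ✓.
G2: fails — R25 and R20 but 5 and 0 have no common successor.
G3: fails — R14 and R14 but 4 and 4 have no common successor.

G1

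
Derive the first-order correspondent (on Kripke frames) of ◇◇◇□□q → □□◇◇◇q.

∀x ∀y ∀z ((xR³y ∧ xR²z) → ∃w (yR²w ∧ zR³w))

This is a Sahlqvist (Geach-type) schema ◇^3□^2q → □^2◇^3q.
Minimal-valuation argument: fix x; take any y with xR^3y and any z with xR^2z. Set V(q) to the set of worlds R-reachable from y in exactly 2 steps. Then □^2q holds at y, so the antecedent holds at x; validity forces ◇^3q at z, giving a w with zR^3w and yR^2w.
First-order correspondent: ∀x ∀y ∀z ((xR³y ∧ xR²z) → ∃w (yR²w ∧ zR³w)).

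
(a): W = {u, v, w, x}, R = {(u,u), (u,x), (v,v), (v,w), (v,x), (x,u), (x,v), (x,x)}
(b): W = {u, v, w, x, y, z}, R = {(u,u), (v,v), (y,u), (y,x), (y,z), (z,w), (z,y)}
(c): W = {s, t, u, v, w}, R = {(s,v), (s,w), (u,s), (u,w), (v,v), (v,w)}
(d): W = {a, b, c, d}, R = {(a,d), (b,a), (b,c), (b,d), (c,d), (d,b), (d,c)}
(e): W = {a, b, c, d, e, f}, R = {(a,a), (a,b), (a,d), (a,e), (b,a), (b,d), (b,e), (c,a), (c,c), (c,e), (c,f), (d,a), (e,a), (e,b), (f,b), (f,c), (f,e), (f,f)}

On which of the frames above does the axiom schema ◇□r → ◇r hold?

The schema corresponds to a generalized confluence (Geach) condition: ∀x ∀y (xRy → ∃w (yRw ∧ xRw)).
(a): fails — vRw but no t with wRt and vRt.
(b): fails — yRx but no t with xRt and yRt.
(c): fails — sRw but no w* with wRw* and sRw*.
(d): fails — aRd but no w with dRw and aRw.
(e): ✓.

(e)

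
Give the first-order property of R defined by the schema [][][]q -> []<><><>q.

forall x forall z (xRz -> exists w (x R^3 w & z R^3 w))

This is a Sahlqvist (Geach-type) schema ◇^0□^3q → □^1◇^3q.
First-order correspondent: forall x forall z (xRz -> exists w (x R^3 w & z R^3 w)).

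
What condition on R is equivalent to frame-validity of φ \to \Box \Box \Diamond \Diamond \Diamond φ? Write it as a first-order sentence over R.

\forall x \forall z (x R^2 z \to \exists w (x = w \wedge z R^3 w))

This is a Sahlqvist (Geach-type) schema ◇^0□^0φ → □^2◇^3φ.
Minimal-valuation argument: fix x; take any y with xR^0y and any z with xR^2z. Set V(φ) to the set of worlds R-reachable from y in exactly 0 steps. Then □^0φ holds at y, so the antecedent holds at x; validity forces ◇^3φ at z, giving a w with zR^3w and yR^0w.
First-order correspondent: \forall x \forall z (x R^2 z \to \exists w (x = w \wedge z R^3 w)).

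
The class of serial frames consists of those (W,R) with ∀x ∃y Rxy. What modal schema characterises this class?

A defining formula is □r → ◇r (the D axiom).
Suppose □r→◇r is valid. At any x set V(r)=W. Then □r at x, so ◇r at x, so x has a successor.

□r → ◇r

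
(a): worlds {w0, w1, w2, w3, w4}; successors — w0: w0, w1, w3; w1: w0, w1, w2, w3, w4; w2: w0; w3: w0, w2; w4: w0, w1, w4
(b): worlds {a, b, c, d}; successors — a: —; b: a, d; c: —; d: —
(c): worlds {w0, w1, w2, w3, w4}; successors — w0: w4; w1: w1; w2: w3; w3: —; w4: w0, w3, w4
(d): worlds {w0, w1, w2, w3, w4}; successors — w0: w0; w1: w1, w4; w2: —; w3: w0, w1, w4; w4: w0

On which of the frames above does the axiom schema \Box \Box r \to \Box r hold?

(d)

This is the axiom for density; its first-order frame correspondent is \forall x \forall y (Rxy \to \exists z (Rxz \wedge Rzy)).
(a): fails — Rw3w2 but no z with Rw3z and Rzw2.
(b): fails — Rba but no z with Rbz and Rza.
(c): fails — Rw2w3 but no z with Rw2z and Rzw3.
(d): ✓.
Valid on: (d).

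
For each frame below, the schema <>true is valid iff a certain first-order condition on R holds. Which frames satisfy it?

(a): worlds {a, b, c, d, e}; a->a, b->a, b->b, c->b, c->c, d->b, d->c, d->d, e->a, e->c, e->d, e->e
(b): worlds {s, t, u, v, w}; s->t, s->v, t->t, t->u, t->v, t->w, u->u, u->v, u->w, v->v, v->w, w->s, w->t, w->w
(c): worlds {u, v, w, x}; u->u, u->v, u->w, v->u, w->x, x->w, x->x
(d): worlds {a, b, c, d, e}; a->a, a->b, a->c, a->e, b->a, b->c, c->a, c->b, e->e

(a), (b), (c)

This is the axiom for seriality; its first-order frame correspondent is forall x exists y Rxy.
(a): condition met.
(b): condition met.
(c): condition met.
(d): fails — world d has no successor.
Valid on: (a), (b), (c).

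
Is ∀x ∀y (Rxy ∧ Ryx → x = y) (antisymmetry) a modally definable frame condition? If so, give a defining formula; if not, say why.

Modal frame validity is preserved under surjective bounded morphisms.
The 4-cycle (worlds 0,1,2,3 with 0→1→2→3→0) is antisymmetric. Sending even-indexed worlds to a and odd-indexed worlds to b is a surjective bounded morphism onto the two-world frame with a↔b, which is not antisymmetric.
Hence antisymmetry is not modally definable.

No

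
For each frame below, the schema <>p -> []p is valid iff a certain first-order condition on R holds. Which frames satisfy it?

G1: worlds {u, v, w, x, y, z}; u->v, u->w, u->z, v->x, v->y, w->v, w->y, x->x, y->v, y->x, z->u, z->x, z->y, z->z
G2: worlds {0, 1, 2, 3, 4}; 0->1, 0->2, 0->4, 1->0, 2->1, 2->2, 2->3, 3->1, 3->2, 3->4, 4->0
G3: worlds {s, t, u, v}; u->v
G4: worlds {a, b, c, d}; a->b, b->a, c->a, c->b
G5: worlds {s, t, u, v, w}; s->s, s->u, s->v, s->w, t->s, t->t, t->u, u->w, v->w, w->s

G3

This is the axiom for partial functionality; its first-order frame correspondent is forall x forall y forall z (Rxy & Rxz -> y = z).
G1: fails — u sees both v and w.
G2: fails — 0 sees both 1 and 2.
G3: condition met.
G4: fails — c sees both a and b.
G5: fails — s sees both s and u.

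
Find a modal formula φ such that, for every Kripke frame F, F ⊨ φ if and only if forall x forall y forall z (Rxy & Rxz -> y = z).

The condition is partial functionality. The CD schema ◇q → □q defines it.
Suppose ◇q→□q is valid. Take Rxy, Rxz and set V(q)={y}. Then ◇q at x, so □q at x, so q at z, i.e. z=y.

◇q → □q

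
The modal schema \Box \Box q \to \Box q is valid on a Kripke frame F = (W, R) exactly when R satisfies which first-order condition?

density: \forall x \forall y (Rxy \to \exists z (Rxz \wedge Rzy))

Suppose □□q→□q is valid. Take Rxy and set V(q)={w : xR²w}. Then □□q at x, so □q at x, so q at y, i.e. ∃z(Rxz∧Rzy).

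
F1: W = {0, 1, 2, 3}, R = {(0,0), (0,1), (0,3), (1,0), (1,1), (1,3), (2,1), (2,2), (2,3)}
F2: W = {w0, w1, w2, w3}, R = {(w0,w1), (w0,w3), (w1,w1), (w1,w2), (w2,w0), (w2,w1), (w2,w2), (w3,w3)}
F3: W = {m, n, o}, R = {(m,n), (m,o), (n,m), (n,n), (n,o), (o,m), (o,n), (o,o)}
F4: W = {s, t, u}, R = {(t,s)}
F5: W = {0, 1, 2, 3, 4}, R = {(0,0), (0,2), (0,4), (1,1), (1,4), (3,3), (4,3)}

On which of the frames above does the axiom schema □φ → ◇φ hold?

F2, F3

This is the axiom for seriality; its first-order frame correspondent is ∀x ∃y Rxy.
F1: fails — world 3 has no successor.
F2: holds.
F3: holds.
F4: fails — world s has no successor.
F5: fails — world 2 has no successor.
Valid on: F2, F3.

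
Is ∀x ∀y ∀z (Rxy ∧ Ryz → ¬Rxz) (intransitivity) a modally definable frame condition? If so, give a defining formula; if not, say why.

Not definable by any modal formula

Any modally definable frame class is closed under surjective bounded morphisms.
The 5-cycle (worlds w0,w1,w2,w3,w4 with w0→w1→w2→w3→w4→w0) is intransitive. Mapping every world to a single reflexive point • is a surjective bounded morphism; the reflexive point is not intransitive (R••∧R•• but R••).
So no modal formula (or set of formulas) defines exactly the intransitive frames.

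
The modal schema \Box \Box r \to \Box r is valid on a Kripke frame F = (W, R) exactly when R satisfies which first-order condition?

density: \forall x \forall y (Rxy \to \exists z (Rxz \wedge Rzy))

This schema is the C4 axiom.
It corresponds to density: \forall x \forall y (Rxy \to \exists z (Rxz \wedge Rzy)).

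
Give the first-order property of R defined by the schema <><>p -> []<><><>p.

This is a Sahlqvist (Geach-type) schema ◇^2□^0p → □^1◇^3p.
First-order correspondent: forall x forall y forall z ((x R^2 y & xRz) -> exists w (y = w & z R^3 w)).

forall x forall y forall z ((x R^2 y & xRz) -> exists w (y = w & z R^3 w))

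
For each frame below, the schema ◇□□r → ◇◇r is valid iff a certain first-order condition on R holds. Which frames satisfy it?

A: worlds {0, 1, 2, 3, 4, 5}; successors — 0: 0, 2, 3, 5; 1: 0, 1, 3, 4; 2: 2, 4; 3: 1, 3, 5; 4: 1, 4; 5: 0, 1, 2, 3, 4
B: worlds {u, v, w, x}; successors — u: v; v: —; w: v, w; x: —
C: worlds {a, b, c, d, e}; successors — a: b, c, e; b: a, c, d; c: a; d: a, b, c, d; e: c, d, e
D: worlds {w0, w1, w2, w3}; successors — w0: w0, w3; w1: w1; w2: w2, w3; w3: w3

This is the axiom for a generalized confluence (Geach) condition; its first-order frame correspondent is ∀x ∀y (xRy → ∃w (yR²w ∧ xR²w)).
A: satisfies the condition.
B: fails — uRv but no t with vR²t and uR²t.
C: satisfies the condition.
D: satisfies the condition.

A, C, D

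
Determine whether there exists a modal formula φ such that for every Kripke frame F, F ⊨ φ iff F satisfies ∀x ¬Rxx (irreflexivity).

If a class were modally definable it would be closed under surjective bounded morphisms (Goldblatt–Thomason).
The 5-cycle (worlds a,b,c,d,e with a→b→c→d→e→a) is irreflexive, and the map sending every world to a single reflexive point • is a surjective bounded morphism (forth: every edge maps to (•,•); back: every world has a successor). So any modal formula valid on the 5-cycle is also valid on the reflexive point, which is not irreflexive.
So no modal formula (or set of formulas) defines exactly the irreflexive frames.

Not modally definable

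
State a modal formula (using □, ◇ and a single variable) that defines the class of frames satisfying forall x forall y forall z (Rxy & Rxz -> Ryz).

This is the Euclidean property; the standard corresponding axiom is 5: ◇r → □◇r.
Suppose ◇r→□◇r is valid. Take Rxy, Rxz and set V(r)={y}. Then ◇r at x, so □◇r at x, so ◇r at z, so some w with Rzw has r; w=y, i.e. Rzy. By symmetry of the argument, Ryz.

◇r → □◇r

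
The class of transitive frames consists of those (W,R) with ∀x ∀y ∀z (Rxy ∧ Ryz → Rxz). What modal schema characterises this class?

The condition is transitivity. The 4 schema □s → □□s defines it.

□s → □□s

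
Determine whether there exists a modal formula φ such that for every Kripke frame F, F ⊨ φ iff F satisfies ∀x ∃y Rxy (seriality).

The condition is seriality. A defining modal formula is □p → ◇p.

Yes, by □p → ◇p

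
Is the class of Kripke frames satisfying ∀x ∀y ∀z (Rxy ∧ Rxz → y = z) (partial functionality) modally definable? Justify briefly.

Yes — defined by ◇r → □r

This is a Sahlqvist condition; the CD axiom ◇r → □r defines it.
Suppose ◇r→□r is valid. Take Rxy, Rxz and set V(r)={y}. Then ◇r at x, so □r at x, so r at z, i.e. z=y.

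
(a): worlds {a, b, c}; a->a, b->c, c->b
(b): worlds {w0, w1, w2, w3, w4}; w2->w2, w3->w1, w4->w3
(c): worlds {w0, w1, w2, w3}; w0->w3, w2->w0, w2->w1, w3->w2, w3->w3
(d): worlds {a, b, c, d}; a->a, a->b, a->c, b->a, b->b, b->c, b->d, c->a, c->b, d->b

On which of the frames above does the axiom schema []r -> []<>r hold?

(d)

This is the axiom for a generalized confluence (Geach) condition; its first-order frame correspondent is forall x forall z (xRz -> exists w (xRw & zRw)).
(a): fails — bRc but no w with bRw and cRw.
(b): fails — w3Rw1 but no w with w3Rw and w1Rw.
(c): fails — w2Rw0 but no w with w2Rw and w0Rw.
(d): condition met.
Valid on: (d).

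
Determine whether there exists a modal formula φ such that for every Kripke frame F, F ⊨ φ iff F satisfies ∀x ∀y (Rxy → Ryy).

This is a Sahlqvist condition; the T□ axiom □(□r → r) defines it.
Suppose □(□r→r) is valid. Take Rxy and set V(r)={w : Ryw}. Then at y, □r holds; since □(□r→r) at x, □r→r at y, so r at y, i.e. Ryy.

Yes, by □(□r → r)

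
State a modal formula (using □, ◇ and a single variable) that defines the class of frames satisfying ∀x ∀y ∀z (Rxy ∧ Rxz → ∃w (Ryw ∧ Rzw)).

◇□p → □◇p

This is convergence; the standard corresponding axiom is .2: ◇□p → □◇p.
Suppose ◇□p→□◇p is valid. Take Rxy, Rxz and set V(p)={w : Ryw}. Then □p at y so ◇□p at x, so □◇p at x, so ◇p at z, giving w with Rzw and Ryw.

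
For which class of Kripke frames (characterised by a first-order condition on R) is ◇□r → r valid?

Replacing r by ¬r and contraposing gives the equivalent schema r → □◇r.
Suppose r→□◇r is valid. Take Rxy and set V(r)={x}. Then r at x, so □◇r at x, so ◇r at y, so some z with Ryz has r; z=x, i.e. Ryx.

symmetry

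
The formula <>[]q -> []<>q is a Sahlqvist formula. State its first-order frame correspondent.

Convergence

Suppose ◇□q→□◇q is valid. Take Rxy, Rxz and set V(q)={w : Ryw}. Then □q at y so ◇□q at x, so □◇q at x, so ◇q at z, giving w with Rzw and Ryw.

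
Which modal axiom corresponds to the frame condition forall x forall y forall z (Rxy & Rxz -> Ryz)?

The condition is the Euclidean property. The 5 schema ◇ψ → □◇ψ defines it.
Suppose ◇ψ→□◇ψ is valid. Take Rxy, Rxz and set V(ψ)={y}. Then ◇ψ at x, so □◇ψ at x, so ◇ψ at z, so some w with Rzw has ψ; w=y, i.e. Rzy. By symmetry of the argument, Ryz.

◇ψ → □◇ψ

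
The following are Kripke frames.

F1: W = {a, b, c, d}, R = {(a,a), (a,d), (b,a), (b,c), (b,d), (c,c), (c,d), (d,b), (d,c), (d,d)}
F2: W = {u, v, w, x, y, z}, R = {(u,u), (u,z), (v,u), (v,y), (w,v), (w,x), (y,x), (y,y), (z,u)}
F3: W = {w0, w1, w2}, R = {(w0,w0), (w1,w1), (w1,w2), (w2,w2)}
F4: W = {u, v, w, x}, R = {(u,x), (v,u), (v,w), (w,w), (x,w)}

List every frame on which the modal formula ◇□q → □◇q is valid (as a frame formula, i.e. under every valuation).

F1, F3

The schema corresponds to convergence: ∀x ∀y ∀z (Rxy ∧ Rxz → ∃w (Ryw ∧ Rzw)).
F1: ✓.
F2: fails — Rvu and Rvy but u and y have no common successor.
F3: ✓.
F4: fails — Rvw and Rvu but w and u have no common successor.
Valid on: F1, F3.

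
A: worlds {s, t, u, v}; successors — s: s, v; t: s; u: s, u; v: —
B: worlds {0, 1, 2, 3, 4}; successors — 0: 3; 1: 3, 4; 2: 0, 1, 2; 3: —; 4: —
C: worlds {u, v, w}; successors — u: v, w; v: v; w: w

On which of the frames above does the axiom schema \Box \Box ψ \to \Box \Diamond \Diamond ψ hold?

C

The schema corresponds to a generalized confluence (Geach) condition: \forall x \forall z (xRz \to \exists w (x R^2 w \wedge z R^2 w)).
A: fails — sRv but no w with sR²w and vR²w.
B: fails — 0R3 but no w with 0R²w and 3R²w.
C: ✓.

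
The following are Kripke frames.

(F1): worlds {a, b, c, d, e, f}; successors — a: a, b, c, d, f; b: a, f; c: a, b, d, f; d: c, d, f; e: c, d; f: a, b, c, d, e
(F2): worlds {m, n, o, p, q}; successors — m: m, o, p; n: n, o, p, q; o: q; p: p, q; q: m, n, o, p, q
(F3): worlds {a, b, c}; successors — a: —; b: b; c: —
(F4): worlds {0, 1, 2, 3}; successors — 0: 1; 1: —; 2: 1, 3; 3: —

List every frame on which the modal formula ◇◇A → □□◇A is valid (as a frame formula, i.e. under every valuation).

The schema corresponds to a generalized confluence (Geach) condition: ∀x ∀y ∀z ((xR²y ∧ xR²z) → ∃w (y = w ∧ zRw)).
(F1): fails — aR²a, aR²d but no w with a=w and dRw.
(F2): fails — mR²m, mR²o but no w with m=w and oRw.
(F3): holds.
(F4): holds.
Valid on: (F3), (F4).

(F3), (F4)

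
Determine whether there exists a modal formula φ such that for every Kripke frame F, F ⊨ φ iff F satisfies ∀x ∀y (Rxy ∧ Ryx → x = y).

Not modally definable

Any modally definable frame class is closed under surjective bounded morphisms.
The 6-cycle (worlds s,t,u,v,w,x with s→t→u→v→w→x→s) is antisymmetric. Sending even-indexed worlds to • and odd-indexed worlds to ∘ is a surjective bounded morphism onto the two-world frame with •↔∘, which is not antisymmetric.
Hence antisymmetry is not modally definable.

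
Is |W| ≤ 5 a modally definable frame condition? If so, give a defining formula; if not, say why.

No

If a class were modally definable it would be closed under disjoint unions (Goldblatt–Thomason).
Any modal formula valid on each of 6 disjoint one-world frames is valid on their disjoint union (validity is preserved under disjoint unions). Each one-world frame has |W|=1≤5, but the union has |W|=6.
So the class is not modally definable.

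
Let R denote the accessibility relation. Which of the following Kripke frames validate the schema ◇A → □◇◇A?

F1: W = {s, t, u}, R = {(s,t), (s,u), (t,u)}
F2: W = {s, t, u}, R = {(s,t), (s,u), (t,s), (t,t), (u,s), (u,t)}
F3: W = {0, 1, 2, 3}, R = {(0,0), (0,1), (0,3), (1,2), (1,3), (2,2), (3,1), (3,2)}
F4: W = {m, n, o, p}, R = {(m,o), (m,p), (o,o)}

This is the axiom for a generalized confluence (Geach) condition; its first-order frame correspondent is ∀x ∀y ∀z ((xRy ∧ xRz) → ∃w (y = w ∧ zR²w)).
F1: fails — sRt, sRt but no w with t=w and tR²w.
F2: satisfies the condition.
F3: fails — 0R0, 0R1 but no w with 0=w and 1R²w.
F4: fails — mRo, mRp but no w with o=w and pR²w.
Valid on: F2.

F2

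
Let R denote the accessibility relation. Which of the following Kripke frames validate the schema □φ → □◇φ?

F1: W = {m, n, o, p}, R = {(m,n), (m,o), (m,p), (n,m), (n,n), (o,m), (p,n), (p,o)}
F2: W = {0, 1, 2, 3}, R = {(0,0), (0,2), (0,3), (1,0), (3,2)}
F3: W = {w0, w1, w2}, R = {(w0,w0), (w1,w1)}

F3

This is the axiom for a generalized confluence (Geach) condition; its first-order frame correspondent is ∀x ∀z (xRz → ∃w (xRw ∧ zRw)).
F1: fails — mRo but no w with mRw and oRw.
F2: fails — 0R2 but no w with 0Rw and 2Rw.
F3: ✓.
Valid on: F3.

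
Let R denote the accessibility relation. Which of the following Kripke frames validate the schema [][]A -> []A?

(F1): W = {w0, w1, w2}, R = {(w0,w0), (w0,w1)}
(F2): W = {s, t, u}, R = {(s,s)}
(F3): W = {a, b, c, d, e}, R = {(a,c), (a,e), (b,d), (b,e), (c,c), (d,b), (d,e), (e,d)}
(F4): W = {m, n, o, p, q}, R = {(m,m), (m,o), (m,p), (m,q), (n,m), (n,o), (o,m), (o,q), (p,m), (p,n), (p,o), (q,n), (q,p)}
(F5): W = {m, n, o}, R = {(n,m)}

(F1), (F2)

The schema corresponds to density: forall x forall y (Rxy -> exists z (Rxz & Rzy)).
(F1): holds.
(F2): holds.
(F3): fails — Rae but no z with Raz and Rze.
(F4): fails — Rpn but no z with Rpz and Rzn.
(F5): fails — Rnm but no z with Rnz and Rzm.
Valid on: (F1), (F2).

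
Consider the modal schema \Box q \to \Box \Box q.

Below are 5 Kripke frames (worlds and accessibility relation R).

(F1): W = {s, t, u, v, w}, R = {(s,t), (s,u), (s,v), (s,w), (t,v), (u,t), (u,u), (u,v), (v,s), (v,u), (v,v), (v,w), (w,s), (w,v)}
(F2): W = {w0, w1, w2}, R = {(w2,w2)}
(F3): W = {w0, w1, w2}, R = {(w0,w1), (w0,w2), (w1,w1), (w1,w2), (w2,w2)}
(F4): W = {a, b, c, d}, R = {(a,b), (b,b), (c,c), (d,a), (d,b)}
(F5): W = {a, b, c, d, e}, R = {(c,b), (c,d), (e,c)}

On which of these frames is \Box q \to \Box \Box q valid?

(F2), (F3), (F4)

This is the axiom for transitivity; its first-order frame correspondent is \forall x \forall y \forall z (Rxy \wedge Ryz \to Rxz).
(F1): fails — Ruv and Rvw but not Ruw.
(F2): holds.
(F3): holds.
(F4): holds.
(F5): fails — Rec and Rcb but not Reb.
Valid on: (F2), (F3), (F4).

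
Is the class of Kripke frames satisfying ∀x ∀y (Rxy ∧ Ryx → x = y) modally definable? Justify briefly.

If a class were modally definable it would be closed under surjective bounded morphisms (Goldblatt–Thomason).
The 6-cycle (worlds s,t,u,v,w,x with s→t→u→v→w→x→s) is antisymmetric. Sending even-indexed worlds to s and odd-indexed worlds to t is a surjective bounded morphism onto the two-world frame with s↔t, which is not antisymmetric.
So no modal formula (or set of formulas) defines exactly the antisymmetric frames.

No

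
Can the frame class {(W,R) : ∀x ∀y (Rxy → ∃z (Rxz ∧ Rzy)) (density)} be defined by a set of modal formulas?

The condition is density. A defining modal formula is □□q → □q.
Suppose □□q→□q is valid. Take Rxy and set V(q)={w : xR²w}. Then □□q at x, so □q at x, so q at y, i.e. ∃z(Rxz∧Rzy).

Definable; □□q → □q defines it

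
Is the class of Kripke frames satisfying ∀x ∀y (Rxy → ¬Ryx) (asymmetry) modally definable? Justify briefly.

Modal frame validity is preserved under surjective bounded morphisms.
The 3-cycle (worlds a,b,c with a→b→c→a) is asymmetric. Mapping every world to a single reflexive point • is a surjective bounded morphism, and the reflexive point is not asymmetric (R•• but asymmetry requires ¬R••).
Hence asymmetry is not modally definable.

No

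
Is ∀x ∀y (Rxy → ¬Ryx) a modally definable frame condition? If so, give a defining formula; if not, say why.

Any modally definable frame class is closed under surjective bounded morphisms.
The 4-cycle (worlds 0,1,2,3 with 0→1→2→3→0) is asymmetric. Mapping every world to a single reflexive point • is a surjective bounded morphism, and the reflexive point is not asymmetric (R•• but asymmetry requires ¬R••).
So the class is not modally definable.

Not modally definable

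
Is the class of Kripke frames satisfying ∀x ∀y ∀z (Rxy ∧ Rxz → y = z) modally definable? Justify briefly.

Yes — defined by ◇r → □r

The condition is partial functionality. A defining modal formula is ◇r → □r.
Suppose ◇r→□r is valid. Take Rxy, Rxz and set V(r)={y}. Then ◇r at x, so □r at x, so r at z, i.e. z=y.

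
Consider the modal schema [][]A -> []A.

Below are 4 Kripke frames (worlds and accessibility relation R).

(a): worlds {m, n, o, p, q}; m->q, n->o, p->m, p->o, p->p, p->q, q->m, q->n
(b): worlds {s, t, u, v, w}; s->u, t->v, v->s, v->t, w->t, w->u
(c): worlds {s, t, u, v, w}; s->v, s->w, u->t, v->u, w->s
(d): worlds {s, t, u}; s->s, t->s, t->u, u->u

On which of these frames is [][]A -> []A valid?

(d)

The schema corresponds to density: forall x forall y (Rxy -> exists z (Rxz & Rzy)).
(a): fails — Rno but no z with Rnz and Rzo.
(b): fails — Rwt but no z with Rwz and Rzt.
(c): fails — Rut but no z with Ruz and Rzt.
(d): ✓.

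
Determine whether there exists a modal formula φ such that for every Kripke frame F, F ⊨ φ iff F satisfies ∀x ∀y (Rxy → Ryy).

The condition is shift-reflexivity. A defining modal formula is □(□r → r).
Suppose □(□r→r) is valid. Take Rxy and set V(r)={w : Ryw}. Then at y, □r holds; since □(□r→r) at x, □r→r at y, so r at y, i.e. Ryy.

Yes — defined by □(□r → r)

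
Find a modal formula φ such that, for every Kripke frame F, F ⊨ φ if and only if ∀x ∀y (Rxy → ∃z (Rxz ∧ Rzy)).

□□q → □q

This is density; the standard corresponding axiom is C4: □□q → □q.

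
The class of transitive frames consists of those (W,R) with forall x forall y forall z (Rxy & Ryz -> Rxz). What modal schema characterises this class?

□q → □□q

The condition is transitivity. The 4 schema □q → □□q defines it.
Suppose □q→□□q is valid. Take Rxy, Ryz and set V(q)={w : Rxw}. Then □q at x, so □□q at x, so □q at y, so q at z, i.e. Rxz.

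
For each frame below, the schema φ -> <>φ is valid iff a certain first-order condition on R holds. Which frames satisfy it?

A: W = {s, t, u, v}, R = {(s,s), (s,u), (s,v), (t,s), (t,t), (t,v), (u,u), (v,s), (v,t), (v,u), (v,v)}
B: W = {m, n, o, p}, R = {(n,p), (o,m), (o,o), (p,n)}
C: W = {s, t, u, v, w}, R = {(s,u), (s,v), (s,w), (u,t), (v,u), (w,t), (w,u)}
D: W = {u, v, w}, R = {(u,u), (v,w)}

A

The schema corresponds to reflexivity: forall x Rxx.
A: ✓.
B: fails — world m does not see itself.
C: fails — world s does not see itself.
D: fails — world v does not see itself.
Valid on: A.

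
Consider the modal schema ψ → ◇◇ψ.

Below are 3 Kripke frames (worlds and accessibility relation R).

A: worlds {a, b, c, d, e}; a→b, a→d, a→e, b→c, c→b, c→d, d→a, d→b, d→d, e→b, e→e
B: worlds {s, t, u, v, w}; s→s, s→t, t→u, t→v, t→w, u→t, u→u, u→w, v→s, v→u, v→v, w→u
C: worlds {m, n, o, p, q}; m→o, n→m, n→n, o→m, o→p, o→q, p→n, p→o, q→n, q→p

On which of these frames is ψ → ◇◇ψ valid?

A, B

This is the axiom for a generalized confluence (Geach) condition; its first-order frame correspondent is ∀x ∃w (x = w ∧ xR²w).
A: satisfies the condition.
B: satisfies the condition.
C: fails — at q but no w with q=w and qR²w.
Valid on: A, B.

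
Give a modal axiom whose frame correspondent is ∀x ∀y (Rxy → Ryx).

ψ → □◇ψ

This is symmetry; the standard corresponding axiom is B: ψ → □◇ψ.
Suppose ψ→□◇ψ is valid. Take Rxy and set V(ψ)={x}. Then ψ at x, so □◇ψ at x, so ◇ψ at y, so some z with Ryz has ψ; z=x, i.e. Ryx.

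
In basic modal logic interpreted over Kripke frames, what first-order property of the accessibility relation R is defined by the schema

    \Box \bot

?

□⊥ is valid iff no world has any successor (otherwise □⊥ fails at any world with one).

Emptiness of R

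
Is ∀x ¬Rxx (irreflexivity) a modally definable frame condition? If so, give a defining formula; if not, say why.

No

If a class were modally definable it would be closed under surjective bounded morphisms (Goldblatt–Thomason).
The 5-cycle (worlds s,t,u,v,w with s→t→u→v→w→s) is irreflexive, and the map sending every world to a single reflexive point • is a surjective bounded morphism (forth: every edge maps to (•,•); back: every world has a successor). So any modal formula valid on the 5-cycle is also valid on the reflexive point, which is not irreflexive.
So no modal formula (or set of formulas) defines exactly the irreflexive frames.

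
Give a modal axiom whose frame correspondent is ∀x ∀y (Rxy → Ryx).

The condition is symmetry. The B schema q → □◇q defines it.

q → □◇q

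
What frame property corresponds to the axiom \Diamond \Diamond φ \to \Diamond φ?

Replacing φ by ¬φ and contraposing gives the equivalent schema □φ → □□φ.
Suppose □φ→□□φ is valid. Take Rxy, Ryz and set V(φ)={w : Rxw}. Then □φ at x, so □□φ at x, so □φ at y, so φ at z, i.e. Rxz.
Conversely, any frame satisfying \forall x \forall y \forall z (Rxy \wedge Ryz \to Rxz) validates the schema.
Frame condition: \forall x \forall y \forall z (Rxy \wedge Ryz \to Rxz).

transitivity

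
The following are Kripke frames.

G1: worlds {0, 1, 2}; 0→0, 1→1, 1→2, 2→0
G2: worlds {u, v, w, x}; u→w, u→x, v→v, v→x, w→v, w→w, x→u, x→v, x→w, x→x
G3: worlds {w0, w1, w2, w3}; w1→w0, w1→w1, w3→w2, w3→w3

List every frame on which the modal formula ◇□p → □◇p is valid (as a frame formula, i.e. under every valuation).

G2

The schema corresponds to convergence: ∀x ∀y ∀z (Rxy ∧ Rxz → ∃w (Ryw ∧ Rzw)).
G1: fails — R12 and R11 but 2 and 1 have no common successor.
G2: condition met.
G3: fails — Rw1w1 and Rw1w0 but w1 and w0 have no common successor.
Valid on: G2.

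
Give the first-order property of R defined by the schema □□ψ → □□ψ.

∀x ∀z (xR²z → ∃w (xR²w ∧ z = w))

This is a Sahlqvist (Geach-type) schema ◇^0□^2ψ → □^2◇^0ψ.
Minimal-valuation argument: fix x; take any y with xR^0y and any z with xR^2z. Set V(ψ) to the set of worlds R-reachable from y in exactly 2 steps. Then □^2ψ holds at y, so the antecedent holds at x; validity forces ◇^0ψ at z, giving a w with zR^0w and yR^2w.
First-order correspondent: ∀x ∀z (xR²z → ∃w (xR²w ∧ z = w)).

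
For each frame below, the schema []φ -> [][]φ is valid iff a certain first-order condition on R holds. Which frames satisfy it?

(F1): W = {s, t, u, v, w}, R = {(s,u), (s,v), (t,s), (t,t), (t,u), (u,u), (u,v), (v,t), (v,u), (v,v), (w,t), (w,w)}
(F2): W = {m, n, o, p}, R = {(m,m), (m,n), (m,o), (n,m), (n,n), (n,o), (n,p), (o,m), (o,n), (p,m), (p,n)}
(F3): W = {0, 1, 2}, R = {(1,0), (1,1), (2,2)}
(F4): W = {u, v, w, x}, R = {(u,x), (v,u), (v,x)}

This is the axiom for transitivity; its first-order frame correspondent is forall x forall y forall z (Rxy & Ryz -> Rxz).
(F1): fails — Ruv and Rvt but not Rut.
(F2): fails — Rom and Rmo but not Roo.
(F3): condition met.
(F4): condition met.

(F3), (F4)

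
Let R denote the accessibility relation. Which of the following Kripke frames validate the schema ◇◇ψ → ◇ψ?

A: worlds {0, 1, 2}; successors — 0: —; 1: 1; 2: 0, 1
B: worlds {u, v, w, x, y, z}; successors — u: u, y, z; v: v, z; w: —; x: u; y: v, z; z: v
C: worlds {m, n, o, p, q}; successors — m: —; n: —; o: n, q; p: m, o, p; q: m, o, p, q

This is the axiom for transitivity; its first-order frame correspondent is ∀x ∀y ∀z (Rxy ∧ Ryz → Rxz).
A: holds.
B: fails — Ruz and Rzv but not Ruv.
C: fails — Rpo and Ron but not Rpn.
Valid on: A.

A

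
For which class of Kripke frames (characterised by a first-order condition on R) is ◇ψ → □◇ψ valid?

the Euclidean property

This schema is the 5 axiom.
It corresponds to the Euclidean property: ∀x ∀y ∀z (Rxy ∧ Rxz → Ryz).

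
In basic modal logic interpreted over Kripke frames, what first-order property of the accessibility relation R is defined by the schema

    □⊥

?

Emptiness of R

□⊥ is valid iff no world has any successor (otherwise □⊥ fails at any world with one).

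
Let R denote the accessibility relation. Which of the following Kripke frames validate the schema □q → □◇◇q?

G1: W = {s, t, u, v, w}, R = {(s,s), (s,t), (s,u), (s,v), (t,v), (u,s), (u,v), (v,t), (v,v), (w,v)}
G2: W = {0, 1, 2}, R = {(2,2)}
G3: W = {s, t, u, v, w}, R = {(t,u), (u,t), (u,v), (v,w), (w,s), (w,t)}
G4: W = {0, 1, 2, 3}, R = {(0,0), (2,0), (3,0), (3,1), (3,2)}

This is the axiom for a generalized confluence (Geach) condition; its first-order frame correspondent is ∀x ∀z (xRz → ∃w (xRw ∧ zR²w)).
G1: ✓.
G2: ✓.
G3: fails — vRw but no w* with vRw* and wR²w*.
G4: fails — 3R1 but no w with 3Rw and 1R²w.

G1, G2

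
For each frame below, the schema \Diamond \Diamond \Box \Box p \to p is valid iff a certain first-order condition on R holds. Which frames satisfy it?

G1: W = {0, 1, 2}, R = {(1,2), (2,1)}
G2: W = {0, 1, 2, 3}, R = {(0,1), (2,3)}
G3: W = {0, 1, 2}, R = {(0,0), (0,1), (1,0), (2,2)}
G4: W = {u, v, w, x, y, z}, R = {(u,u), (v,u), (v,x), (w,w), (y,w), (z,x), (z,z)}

Frame correspondent (Sahlqvist): \forall x \forall y (x R^2 y \to \exists w (y R^2 w \wedge x = w)) — i.e. a generalized confluence (Geach) condition.
G1: condition met.
G2: condition met.
G3: condition met.
G4: fails — vR²u but no t with uR²t and v=t.
Valid on: G1, G2, G3.

G1, G2, G3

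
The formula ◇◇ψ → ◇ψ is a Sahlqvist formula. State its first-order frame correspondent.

This schema is equivalent to the 4 axiom □ψ → □□ψ.
Its frame correspondent is transitivity — ∀x ∀y ∀z (Rxy ∧ Ryz → Rxz).

transitivity: ∀x ∀y ∀z (Rxy ∧ Ryz → Rxz)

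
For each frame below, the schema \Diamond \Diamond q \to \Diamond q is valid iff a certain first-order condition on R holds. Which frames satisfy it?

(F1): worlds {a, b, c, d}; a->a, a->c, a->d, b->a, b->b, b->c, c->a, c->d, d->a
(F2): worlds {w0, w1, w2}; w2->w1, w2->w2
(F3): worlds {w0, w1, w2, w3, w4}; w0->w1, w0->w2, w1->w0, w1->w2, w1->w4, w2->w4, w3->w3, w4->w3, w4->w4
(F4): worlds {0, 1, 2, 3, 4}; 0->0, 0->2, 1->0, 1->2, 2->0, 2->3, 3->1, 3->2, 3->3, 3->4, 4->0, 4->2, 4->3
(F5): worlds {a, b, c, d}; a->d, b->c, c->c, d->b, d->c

(F2)

The schema corresponds to transitivity: \forall x \forall y \forall z (Rxy \wedge Ryz \to Rxz).
(F1): fails — Rbc and Rcd but not Rbd.
(F2): ✓.
(F3): fails — Rw1w0 and Rw0w1 but not Rw1w1.
(F4): fails — R34 and R40 but not R30.
(F5): fails — Rad and Rdc but not Rac.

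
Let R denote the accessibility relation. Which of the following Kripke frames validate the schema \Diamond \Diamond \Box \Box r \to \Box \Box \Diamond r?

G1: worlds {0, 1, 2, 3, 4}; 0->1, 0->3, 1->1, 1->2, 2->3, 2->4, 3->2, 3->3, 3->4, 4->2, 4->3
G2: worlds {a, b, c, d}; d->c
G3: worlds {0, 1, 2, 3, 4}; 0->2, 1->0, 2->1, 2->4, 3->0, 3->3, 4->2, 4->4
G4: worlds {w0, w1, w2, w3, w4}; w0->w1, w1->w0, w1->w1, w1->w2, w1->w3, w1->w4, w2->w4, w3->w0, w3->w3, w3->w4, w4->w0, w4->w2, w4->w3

This is the axiom for a generalized confluence (Geach) condition; its first-order frame correspondent is \forall x \forall y \forall z ((x R^2 y \wedge x R^2 z) \to \exists w (y R^2 w \wedge zRw)).
G1: satisfies the condition.
G2: satisfies the condition.
G3: fails — 0R²1, 0R²1 but no w with 1R²w and 1Rw.
G4: fails — w0R²w2, w0R²w0 but no w with w2R²w and w0Rw.

G1, G2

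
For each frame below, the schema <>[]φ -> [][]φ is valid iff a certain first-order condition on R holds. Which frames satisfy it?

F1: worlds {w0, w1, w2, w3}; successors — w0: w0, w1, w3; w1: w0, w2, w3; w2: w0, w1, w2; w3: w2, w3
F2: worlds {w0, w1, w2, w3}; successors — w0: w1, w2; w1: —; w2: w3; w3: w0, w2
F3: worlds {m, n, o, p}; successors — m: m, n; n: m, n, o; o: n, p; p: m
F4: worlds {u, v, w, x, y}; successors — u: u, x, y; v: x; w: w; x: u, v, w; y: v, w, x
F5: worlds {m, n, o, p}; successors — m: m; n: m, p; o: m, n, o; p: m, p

none

The schema corresponds to a generalized confluence (Geach) condition: forall x forall y forall z ((xRy & x R^2 z) -> exists w (yRw & z = w)).
F1: fails — w0Rw0, w0R²w2 but no w with w0Rw and w2=w.
F2: fails — w0Rw1, w0R²w3 but no w with w1Rw and w3=w.
F3: fails — mRm, mR²o but no w with mRw and o=w.
F4: fails — uRu, uR²v but no t with uRt and v=t.
F5: fails — nRm, nR²p but no w with mRw and p=w.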